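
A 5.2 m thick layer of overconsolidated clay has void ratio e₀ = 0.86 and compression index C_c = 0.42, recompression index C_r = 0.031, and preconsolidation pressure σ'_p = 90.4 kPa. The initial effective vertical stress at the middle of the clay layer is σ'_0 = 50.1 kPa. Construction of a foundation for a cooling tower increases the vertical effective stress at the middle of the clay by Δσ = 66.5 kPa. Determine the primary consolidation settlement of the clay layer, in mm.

S_c ≈ 152 mm

Final effective stress: σ'_f = 50.1 + 66.5 = 116.6 kPa.
σ'_f = 116.6 > σ'_p = 90.4 kPa, so the stress path crosses the preconsolidation pressure — recompression up to σ'_p, then virgin compression beyond:
S_c = H/(1+e₀)·[C_r·log₁₀(σ'_p/σ'_0) + C_c·log₁₀(σ'_f/σ'_p)]
    = 5.2/1.86 × [0.031×log₁₀(90.4/50.1) + 0.42×log₁₀(116.6/90.4)]
    = 2.7957 × [0.0079463 + 0.046423] = 0.152 m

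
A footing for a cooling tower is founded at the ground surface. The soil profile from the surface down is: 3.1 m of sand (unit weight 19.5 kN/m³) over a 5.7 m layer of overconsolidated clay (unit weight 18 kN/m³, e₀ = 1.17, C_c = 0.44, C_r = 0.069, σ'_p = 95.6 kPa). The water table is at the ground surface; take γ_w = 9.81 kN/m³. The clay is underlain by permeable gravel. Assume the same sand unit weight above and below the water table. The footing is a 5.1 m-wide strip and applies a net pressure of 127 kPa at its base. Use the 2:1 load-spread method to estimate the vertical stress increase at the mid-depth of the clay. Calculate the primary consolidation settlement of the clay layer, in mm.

S_c ≈ 125 mm

Mid-depth of clay below the ground surface: z = 3.1 + 5.7/2 = 5.95 m.
Total vertical stress at mid-clay: σ_v = 19.5×3.1 + 18×2.85 = 111.75 kPa.
Pore pressure: u = 9.81×(5.95 − 0) = 58.37 kPa.
Initial effective stress: σ'_0 = σ_v − u = 111.75 − 58.37 = 53.38 kPa.
Stress increase at mid-clay by the 2:1 spreading method:
Δσ = qB/(B+z) = 127×5.1/(5.1+5.95) = 58.615 kPa
Final effective stress: σ'_f = 53.38 + 58.615 = 112 kPa.
σ'_f = 112 > σ'_p = 95.6 kPa, so the stress path crosses the preconsolidation pressure — recompression up to σ'_p, then virgin compression beyond:
S_c = H/(1+e₀)·[C_r·log₁₀(σ'_p/σ'_0) + C_c·log₁₀(σ'_f/σ'_p)]
    = 5.7/2.17 × [0.069×log₁₀(95.6/53.38) + 0.44×log₁₀(112/95.6)]
    = 2.6267 × [0.017462 + 0.030254] = 0.1253 m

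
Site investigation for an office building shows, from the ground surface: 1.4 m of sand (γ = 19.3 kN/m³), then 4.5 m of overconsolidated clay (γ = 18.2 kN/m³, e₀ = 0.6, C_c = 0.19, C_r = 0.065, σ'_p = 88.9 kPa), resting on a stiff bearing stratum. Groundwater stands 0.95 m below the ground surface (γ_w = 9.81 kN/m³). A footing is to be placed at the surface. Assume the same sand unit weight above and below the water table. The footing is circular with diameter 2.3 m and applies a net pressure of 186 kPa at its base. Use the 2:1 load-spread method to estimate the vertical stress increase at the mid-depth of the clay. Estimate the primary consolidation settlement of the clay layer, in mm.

S_c ≈ 40.7 mm

Mid-depth of clay below the ground surface: z = 1.4 + 4.5/2 = 3.65 m.
Total vertical stress at mid-clay: σ_v = 19.3×1.4 + 18.2×2.25 = 67.97 kPa.
Pore pressure: u = 9.81×(3.65 − 0.95) = 26.487 kPa.
Initial effective stress: σ'_0 = σ_v − u = 67.97 − 26.487 = 41.483 kPa.
Stress increase at mid-clay by the 2:1 spreading method:
Δσ ≈ qD²/(D+z)² = 186×2.3²/(2.3+3.65)² = 27.793 kPa
Final effective stress: σ'_f = 41.483 + 27.793 = 69.276 kPa.
σ'_f = 69.276 ≤ σ'_p = 88.9 kPa, so the clay remains overconsolidated and only the recompression index applies:
S_c = C_r·H/(1+e₀)·log₁₀(σ'_f/σ'_0) = 0.065×4.5/1.6×log₁₀(69.276/41.483)
    = 0.18281 × 0.22271 = 0.04071 m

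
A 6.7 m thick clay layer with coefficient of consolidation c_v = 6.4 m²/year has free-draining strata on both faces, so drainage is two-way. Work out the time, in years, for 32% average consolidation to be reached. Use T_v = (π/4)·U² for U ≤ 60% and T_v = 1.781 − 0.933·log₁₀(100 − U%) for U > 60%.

Drainage path length: H_d = H/2 = 3.35 m (double drainage).
U ≤ 60%: T_v = (π/4)·U² = (π/4)×0.32² = 0.080425.
t = T_v·H_d²/c_v = 0.080425×3.35²/6.4 = 0.141 years.

t ≈ 0.141 years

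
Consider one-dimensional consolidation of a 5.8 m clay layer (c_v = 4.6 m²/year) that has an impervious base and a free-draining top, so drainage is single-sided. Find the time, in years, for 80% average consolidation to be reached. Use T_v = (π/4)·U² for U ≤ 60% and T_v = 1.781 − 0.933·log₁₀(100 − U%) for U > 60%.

t ≈ 4.15 years

Drainage path length: H_d = H = 5.8 m (single drainage).
U > 60%: T_v = 1.781 − 0.933·log₁₀(100 − 80) = 0.56714.
t = T_v·H_d²/c_v = 0.56714×5.8²/4.6 = 4.148 years.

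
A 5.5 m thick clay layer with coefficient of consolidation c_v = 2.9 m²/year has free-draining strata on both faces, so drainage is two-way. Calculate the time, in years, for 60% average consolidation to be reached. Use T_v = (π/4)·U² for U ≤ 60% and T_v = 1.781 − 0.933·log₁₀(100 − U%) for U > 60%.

t ≈ 0.737 years

Drainage path length: H_d = H/2 = 2.75 m (double drainage).
U ≤ 60%: T_v = (π/4)·U² = (π/4)×0.6² = 0.28274.
t = T_v·H_d²/c_v = 0.28274×2.75²/2.9 = 0.7373 years.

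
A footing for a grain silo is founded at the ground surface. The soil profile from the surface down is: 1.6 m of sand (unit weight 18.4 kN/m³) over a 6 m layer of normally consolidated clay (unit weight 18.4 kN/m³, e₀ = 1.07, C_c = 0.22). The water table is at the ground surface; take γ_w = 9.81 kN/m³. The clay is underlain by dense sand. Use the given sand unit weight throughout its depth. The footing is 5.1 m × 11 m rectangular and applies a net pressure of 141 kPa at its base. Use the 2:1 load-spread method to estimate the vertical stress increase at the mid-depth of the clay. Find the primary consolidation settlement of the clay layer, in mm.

Mid-depth of clay below the ground surface: z = 1.6 + 6/2 = 4.6 m.
Total vertical stress at mid-clay: σ_v = 18.4×1.6 + 18.4×3 = 84.64 kPa.
Pore pressure: u = 9.81×(4.6 − 0) = 45.126 kPa.
Initial effective stress: σ'_0 = σ_v − u = 84.64 − 45.126 = 39.514 kPa.
Stress increase at mid-clay by the 2:1 spreading method:
Δσ = qBL/((B+z)(L+z)) = 141×5.1×11/((5.1+4.6)(11+4.6)) = 52.274 kPa
Final effective stress: σ'_f = σ'_0 + Δσ = 39.514 + 52.274 = 91.788 kPa.
Normally consolidated clay, so the full stress increment lies on the virgin compression line:
S_c = C_c·H/(1+e₀)·log₁₀(σ'_f/σ'_0) = 0.22×6/(1+1.07)×log₁₀(91.788/39.514)
    = 0.63768 × 0.36603 = 0.2334 m

S_c ≈ 233 mm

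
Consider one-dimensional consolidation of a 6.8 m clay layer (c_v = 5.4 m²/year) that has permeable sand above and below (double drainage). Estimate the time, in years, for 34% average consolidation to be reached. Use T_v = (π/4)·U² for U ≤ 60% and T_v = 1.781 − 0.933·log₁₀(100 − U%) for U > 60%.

Drainage path length: H_d = H/2 = 3.4 m (double drainage).
U ≤ 60%: T_v = (π/4)·U² = (π/4)×0.34² = 0.090792.
t = T_v·H_d²/c_v = 0.090792×3.4²/5.4 = 0.1944 years.

t ≈ 0.194 years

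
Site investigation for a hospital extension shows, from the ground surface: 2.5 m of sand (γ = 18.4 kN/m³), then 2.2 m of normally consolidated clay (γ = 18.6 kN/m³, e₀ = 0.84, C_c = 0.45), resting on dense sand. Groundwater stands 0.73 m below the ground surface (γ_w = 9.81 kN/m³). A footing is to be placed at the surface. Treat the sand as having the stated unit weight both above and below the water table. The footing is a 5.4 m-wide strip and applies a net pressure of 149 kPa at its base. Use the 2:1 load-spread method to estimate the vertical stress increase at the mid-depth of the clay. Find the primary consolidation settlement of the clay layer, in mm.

S_c ≈ 281 mm

Mid-depth of clay below the ground surface: z = 2.5 + 2.2/2 = 3.6 m.
Total vertical stress at mid-clay: σ_v = 18.4×2.5 + 18.6×1.1 = 66.46 kPa.
Pore pressure: u = 9.81×(3.6 − 0.73) = 28.155 kPa.
Initial effective stress: σ'_0 = σ_v − u = 66.46 − 28.155 = 38.305 kPa.
Stress increase at mid-clay by the 2:1 spreading method:
Δσ = qB/(B+z) = 149×5.4/(5.4+3.6) = 89.4 kPa
Final effective stress: σ'_f = σ'_0 + Δσ = 38.305 + 89.4 = 127.71 kPa.
Normally consolidated clay, so the full stress increment lies on the virgin compression line:
S_c = C_c·H/(1+e₀)·log₁₀(σ'_f/σ'_0) = 0.45×2.2/(1+0.84)×log₁₀(127.71/38.305)
    = 0.53804 × 0.52297 = 0.2814 m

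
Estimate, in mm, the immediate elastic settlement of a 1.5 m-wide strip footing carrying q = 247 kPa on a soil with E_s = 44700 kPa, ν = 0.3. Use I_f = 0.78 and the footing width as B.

S_e ≈ 5.88 mm

Immediate (elastic) settlement: S_e = q·B·(1−ν²)/E_s · I_f.
S_e = 247 × 1.5 × (1 − 0.3²) / 44700 × 0.78
    = 247 × 1.5 × 0.91 / 44700 × 0.78
    = 0.005883 m = 5.883 mm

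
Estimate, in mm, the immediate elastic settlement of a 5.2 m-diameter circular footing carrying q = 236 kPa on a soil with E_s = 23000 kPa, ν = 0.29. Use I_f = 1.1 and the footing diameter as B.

S_e ≈ 53.8 mm

Immediate (elastic) settlement: S_e = q·B·(1−ν²)/E_s · I_f.
S_e = 236 × 5.2 × (1 − 0.29²) / 23000 × 1.1
    = 236 × 5.2 × 0.9159 / 23000 × 1.1
    = 0.05376 m = 53.76 mm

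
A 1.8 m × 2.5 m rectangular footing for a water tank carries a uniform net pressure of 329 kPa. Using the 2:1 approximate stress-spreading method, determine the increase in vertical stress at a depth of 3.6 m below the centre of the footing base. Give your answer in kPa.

Δσ_z ≈ 44.9 kPa

By the 2:1 method the load spreads at 1 horizontal : 2 vertical, so at depth z the loaded area has grown by z in each plan dimension:
Δσ = qBL/((B+z)(L+z)) = 329×1.8×2.5/((1.8+3.6)(2.5+3.6)) = 44.945 kPa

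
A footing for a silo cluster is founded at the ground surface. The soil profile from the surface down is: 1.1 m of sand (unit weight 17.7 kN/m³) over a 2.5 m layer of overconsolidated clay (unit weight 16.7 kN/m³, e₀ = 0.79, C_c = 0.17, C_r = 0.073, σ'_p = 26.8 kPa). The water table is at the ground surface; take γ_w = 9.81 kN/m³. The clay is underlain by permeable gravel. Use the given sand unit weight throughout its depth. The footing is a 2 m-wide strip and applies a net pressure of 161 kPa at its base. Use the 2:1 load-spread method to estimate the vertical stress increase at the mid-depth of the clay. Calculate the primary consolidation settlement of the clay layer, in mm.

S_c ≈ 146 mm

Mid-depth of clay below the ground surface: z = 1.1 + 2.5/2 = 2.35 m.
Total vertical stress at mid-clay: σ_v = 17.7×1.1 + 16.7×1.25 = 40.345 kPa.
Pore pressure: u = 9.81×(2.35 − 0) = 23.054 kPa.
Initial effective stress: σ'_0 = σ_v − u = 40.345 − 23.054 = 17.291 kPa.
Stress increase at mid-clay by the 2:1 spreading method:
Δσ = qB/(B+z) = 161×2/(2+2.35) = 74.023 kPa
Final effective stress: σ'_f = 17.291 + 74.023 = 91.314 kPa.
σ'_f = 91.314 > σ'_p = 26.8 kPa, so the stress path crosses the preconsolidation pressure — recompression up to σ'_p, then virgin compression beyond:
S_c = H/(1+e₀)·[C_r·log₁₀(σ'_p/σ'_0) + C_c·log₁₀(σ'_f/σ'_p)]
    = 2.5/1.79 × [0.073×log₁₀(26.8/17.291) + 0.17×log₁₀(91.314/26.8)]
    = 1.3966 × [0.013893 + 0.090508] = 0.1458 m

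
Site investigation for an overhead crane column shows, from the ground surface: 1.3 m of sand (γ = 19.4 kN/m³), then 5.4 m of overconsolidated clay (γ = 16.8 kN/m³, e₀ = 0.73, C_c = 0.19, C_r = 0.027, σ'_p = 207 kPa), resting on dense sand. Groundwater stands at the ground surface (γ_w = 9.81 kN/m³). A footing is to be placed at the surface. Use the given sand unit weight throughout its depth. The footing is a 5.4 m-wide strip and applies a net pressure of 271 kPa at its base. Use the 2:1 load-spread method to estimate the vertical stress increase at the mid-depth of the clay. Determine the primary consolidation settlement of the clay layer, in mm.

Mid-depth of clay below the ground surface: z = 1.3 + 5.4/2 = 4 m.
Total vertical stress at mid-clay: σ_v = 19.4×1.3 + 16.8×2.7 = 70.58 kPa.
Pore pressure: u = 9.81×(4 − 0) = 39.24 kPa.
Initial effective stress: σ'_0 = σ_v − u = 70.58 − 39.24 = 31.34 kPa.
Stress increase at mid-clay by the 2:1 spreading method:
Δσ = qB/(B+z) = 271×5.4/(5.4+4) = 155.68 kPa
Final effective stress: σ'_f = 31.34 + 155.68 = 187.02 kPa.
σ'_f = 187.02 ≤ σ'_p = 207 kPa, so the clay remains overconsolidated and only the recompression index applies:
S_c = C_r·H/(1+e₀)·log₁₀(σ'_f/σ'_0) = 0.027×5.4/1.73×log₁₀(187.02/31.34)
    = 0.084278 × 0.77579 = 0.06538 m

S_c ≈ 65.4 mm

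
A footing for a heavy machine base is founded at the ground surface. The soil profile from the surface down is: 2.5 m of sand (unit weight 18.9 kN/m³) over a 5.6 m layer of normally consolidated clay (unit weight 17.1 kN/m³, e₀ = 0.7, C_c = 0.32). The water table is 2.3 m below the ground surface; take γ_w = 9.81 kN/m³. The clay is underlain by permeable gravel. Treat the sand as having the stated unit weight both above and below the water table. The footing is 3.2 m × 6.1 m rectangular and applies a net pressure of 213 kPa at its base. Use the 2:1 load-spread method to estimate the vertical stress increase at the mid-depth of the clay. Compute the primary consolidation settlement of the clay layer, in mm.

S_c ≈ 230 mm

Mid-depth of clay below the ground surface: z = 2.5 + 5.6/2 = 5.3 m.
Total vertical stress at mid-clay: σ_v = 18.9×2.5 + 17.1×2.8 = 95.13 kPa.
Pore pressure: u = 9.81×(5.3 − 2.3) = 29.43 kPa.
Initial effective stress: σ'_0 = σ_v − u = 95.13 − 29.43 = 65.7 kPa.
Stress increase at mid-clay by the 2:1 spreading method:
Δσ = qBL/((B+z)(L+z)) = 213×3.2×6.1/((3.2+5.3)(6.1+5.3)) = 42.908 kPa
Final effective stress: σ'_f = σ'_0 + Δσ = 65.7 + 42.908 = 108.61 kPa.
Normally consolidated clay, so the full stress increment lies on the virgin compression line:
S_c = C_c·H/(1+e₀)·log₁₀(σ'_f/σ'_0) = 0.32×5.6/(1+0.7)×log₁₀(108.61/65.7)
    = 1.0541 × 0.2183 = 0.2301 m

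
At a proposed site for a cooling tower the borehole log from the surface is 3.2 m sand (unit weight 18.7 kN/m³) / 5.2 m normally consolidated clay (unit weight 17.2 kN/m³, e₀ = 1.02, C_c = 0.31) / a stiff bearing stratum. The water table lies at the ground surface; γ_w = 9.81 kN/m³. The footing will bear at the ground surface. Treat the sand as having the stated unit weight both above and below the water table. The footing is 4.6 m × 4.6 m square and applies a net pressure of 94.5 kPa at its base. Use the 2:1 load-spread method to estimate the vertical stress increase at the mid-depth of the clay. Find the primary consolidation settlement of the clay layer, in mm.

S_c ≈ 114 mm

Mid-depth of clay below the ground surface: z = 3.2 + 5.2/2 = 5.8 m.
Total vertical stress at mid-clay: σ_v = 18.7×3.2 + 17.2×2.6 = 104.56 kPa.
Pore pressure: u = 9.81×(5.8 − 0) = 56.898 kPa.
Initial effective stress: σ'_0 = σ_v − u = 104.56 − 56.898 = 47.662 kPa.
Stress increase at mid-clay by the 2:1 spreading method:
Δσ = qBL/((B+z)(L+z)) = 94.5×4.6×4.6/((4.6+5.8)(4.6+5.8)) = 18.488 kPa
Final effective stress: σ'_f = σ'_0 + Δσ = 47.662 + 18.488 = 66.15 kPa.
Normally consolidated clay, so the full stress increment lies on the virgin compression line:
S_c = C_c·H/(1+e₀)·log₁₀(σ'_f/σ'_0) = 0.31×5.2/(1+1.02)×log₁₀(66.15/47.662)
    = 0.79802 × 0.14236 = 0.1136 m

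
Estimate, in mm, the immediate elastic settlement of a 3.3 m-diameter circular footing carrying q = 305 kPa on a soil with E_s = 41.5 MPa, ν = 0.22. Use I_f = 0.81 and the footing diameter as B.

Immediate (elastic) settlement: S_e = q·B·(1−ν²)/E_s · I_f.
E_s = 41.5 MPa = 41500 kPa.
S_e = 305 × 3.3 × (1 − 0.22²) / 41500 × 0.81
    = 305 × 3.3 × 0.9516 / 41500 × 0.81
    = 0.01869 m = 18.69 mm

S_e ≈ 18.7 mm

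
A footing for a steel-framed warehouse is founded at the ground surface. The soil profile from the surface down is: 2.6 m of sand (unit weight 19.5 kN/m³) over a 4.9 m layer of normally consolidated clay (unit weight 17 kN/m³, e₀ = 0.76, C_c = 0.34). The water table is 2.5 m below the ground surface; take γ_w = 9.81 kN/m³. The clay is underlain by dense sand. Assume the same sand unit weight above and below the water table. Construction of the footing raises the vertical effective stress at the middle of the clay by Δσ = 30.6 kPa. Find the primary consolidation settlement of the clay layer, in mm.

Mid-depth of clay below the ground surface: z = 2.6 + 4.9/2 = 5.05 m.
Total vertical stress at mid-clay: σ_v = 19.5×2.6 + 17×2.45 = 92.35 kPa.
Pore pressure: u = 9.81×(5.05 − 2.5) = 25.015 kPa.
Initial effective stress: σ'_0 = σ_v − u = 92.35 − 25.015 = 67.335 kPa.
Final effective stress: σ'_f = σ'_0 + Δσ = 67.335 + 30.6 = 97.935 kPa.
Normally consolidated clay, so the full stress increment lies on the virgin compression line:
S_c = C_c·H/(1+e₀)·log₁₀(σ'_f/σ'_0) = 0.34×4.9/(1+0.76)×log₁₀(97.935/67.335)
    = 0.94659 × 0.1627 = 0.154 m

S_c ≈ 154 mm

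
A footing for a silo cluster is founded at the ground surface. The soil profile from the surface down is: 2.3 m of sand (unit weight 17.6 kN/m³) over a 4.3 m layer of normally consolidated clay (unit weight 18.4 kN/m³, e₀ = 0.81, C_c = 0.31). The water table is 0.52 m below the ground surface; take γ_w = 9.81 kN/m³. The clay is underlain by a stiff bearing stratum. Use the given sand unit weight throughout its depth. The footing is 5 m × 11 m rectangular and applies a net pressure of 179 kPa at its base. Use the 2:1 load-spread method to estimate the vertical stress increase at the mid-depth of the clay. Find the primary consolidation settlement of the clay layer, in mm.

Mid-depth of clay below the ground surface: z = 2.3 + 4.3/2 = 4.45 m.
Total vertical stress at mid-clay: σ_v = 17.6×2.3 + 18.4×2.15 = 80.04 kPa.
Pore pressure: u = 9.81×(4.45 − 0.52) = 38.553 kPa.
Initial effective stress: σ'_0 = σ_v − u = 80.04 − 38.553 = 41.487 kPa.
Stress increase at mid-clay by the 2:1 spreading method:
Δσ = qBL/((B+z)(L+z)) = 179×5×11/((5+4.45)(11+4.45)) = 67.43 kPa
Final effective stress: σ'_f = σ'_0 + Δσ = 41.487 + 67.43 = 108.92 kPa.
Normally consolidated clay, so the full stress increment lies on the virgin compression line:
S_c = C_c·H/(1+e₀)·log₁₀(σ'_f/σ'_0) = 0.31×4.3/(1+0.81)×log₁₀(108.92/41.487)
    = 0.73646 × 0.4192 = 0.3087 m

S_c ≈ 309 mm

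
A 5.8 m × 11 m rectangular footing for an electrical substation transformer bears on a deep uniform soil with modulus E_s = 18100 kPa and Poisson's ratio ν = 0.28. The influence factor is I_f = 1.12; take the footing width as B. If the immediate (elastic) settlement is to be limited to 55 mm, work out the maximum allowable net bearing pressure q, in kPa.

q ≈ 166 kPa

S_e = q·B·(1−ν²)/E_s · I_f  ⇒  q = S_e·E_s / (B·(1−ν²)·I_f).
q = 0.055 × 18100 / (5.8 × 0.9216 × 1.12) = 166.3 kPa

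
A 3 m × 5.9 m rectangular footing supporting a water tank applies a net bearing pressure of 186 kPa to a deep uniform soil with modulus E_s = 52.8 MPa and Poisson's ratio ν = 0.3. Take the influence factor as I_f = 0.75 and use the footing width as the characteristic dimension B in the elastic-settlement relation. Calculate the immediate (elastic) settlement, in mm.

S_e ≈ 7.21 mm

Immediate (elastic) settlement: S_e = q·B·(1−ν²)/E_s · I_f.
E_s = 52.8 MPa = 52800 kPa.
S_e = 186 × 3 × (1 − 0.3²) / 52800 × 0.75
    = 186 × 3 × 0.91 / 52800 × 0.75
    = 0.007213 m = 7.213 mm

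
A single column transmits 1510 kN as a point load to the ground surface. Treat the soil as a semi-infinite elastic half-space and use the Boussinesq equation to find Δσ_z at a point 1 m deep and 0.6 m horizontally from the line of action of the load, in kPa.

Boussinesq vertical stress below a point load on an elastic half-space:
Δσ_z = 3P/(2πz²) · [1 + (r/z)²]^(−5/2)
r/z = 0.6/1 = 0.6; [1+(r/z)²]^(−5/2) = 0.46361.
Δσ_z = 3×1510/(2π×1²) × 0.46361 = 720.97 × 0.46361 = 334.2 kPa

Δσ_z ≈ 334 kPa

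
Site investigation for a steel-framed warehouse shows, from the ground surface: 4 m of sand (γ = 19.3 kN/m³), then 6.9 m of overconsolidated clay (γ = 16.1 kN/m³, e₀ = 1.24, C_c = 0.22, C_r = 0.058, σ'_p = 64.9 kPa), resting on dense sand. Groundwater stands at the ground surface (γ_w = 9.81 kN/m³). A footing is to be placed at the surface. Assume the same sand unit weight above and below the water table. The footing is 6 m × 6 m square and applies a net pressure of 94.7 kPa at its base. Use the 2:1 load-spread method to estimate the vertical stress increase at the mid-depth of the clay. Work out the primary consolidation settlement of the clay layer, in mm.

Mid-depth of clay below the ground surface: z = 4 + 6.9/2 = 7.45 m.
Total vertical stress at mid-clay: σ_v = 19.3×4 + 16.1×3.45 = 132.75 kPa.
Pore pressure: u = 9.81×(7.45 − 0) = 73.085 kPa.
Initial effective stress: σ'_0 = σ_v − u = 132.75 − 73.085 = 59.665 kPa.
Stress increase at mid-clay by the 2:1 spreading method:
Δσ = qBL/((B+z)(L+z)) = 94.7×6×6/((6+7.45)(6+7.45)) = 18.846 kPa
Final effective stress: σ'_f = 59.665 + 18.846 = 78.511 kPa.
σ'_f = 78.511 > σ'_p = 64.9 kPa, so the stress path crosses the preconsolidation pressure — recompression up to σ'_p, then virgin compression beyond:
S_c = H/(1+e₀)·[C_r·log₁₀(σ'_p/σ'_0) + C_c·log₁₀(σ'_f/σ'_p)]
    = 6.9/2.24 × [0.058×log₁₀(64.9/59.665) + 0.22×log₁₀(78.511/64.9)]
    = 3.0804 × [0.0021185 + 0.018191] = 0.06256 m

S_c ≈ 62.6 mm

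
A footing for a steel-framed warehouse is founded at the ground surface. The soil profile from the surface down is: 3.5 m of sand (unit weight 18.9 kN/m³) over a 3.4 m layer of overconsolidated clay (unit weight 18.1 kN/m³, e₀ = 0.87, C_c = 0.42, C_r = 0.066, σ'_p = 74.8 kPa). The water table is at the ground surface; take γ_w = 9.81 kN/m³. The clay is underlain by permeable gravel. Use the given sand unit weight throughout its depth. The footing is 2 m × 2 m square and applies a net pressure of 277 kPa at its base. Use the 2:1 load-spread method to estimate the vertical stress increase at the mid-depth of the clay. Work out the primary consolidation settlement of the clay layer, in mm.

Mid-depth of clay below the ground surface: z = 3.5 + 3.4/2 = 5.2 m.
Total vertical stress at mid-clay: σ_v = 18.9×3.5 + 18.1×1.7 = 96.92 kPa.
Pore pressure: u = 9.81×(5.2 − 0) = 51.012 kPa.
Initial effective stress: σ'_0 = σ_v − u = 96.92 − 51.012 = 45.908 kPa.
Stress increase at mid-clay by the 2:1 spreading method:
Δσ = qBL/((B+z)(L+z)) = 277×2×2/((2+5.2)(2+5.2)) = 21.373 kPa
Final effective stress: σ'_f = 45.908 + 21.373 = 67.281 kPa.
σ'_f = 67.281 ≤ σ'_p = 74.8 kPa, so the clay remains overconsolidated and only the recompression index applies:
S_c = C_r·H/(1+e₀)·log₁₀(σ'_f/σ'_0) = 0.066×3.4/1.87×log₁₀(67.281/45.908)
    = 0.12 × 0.166 = 0.01992 m

S_c ≈ 19.9 mm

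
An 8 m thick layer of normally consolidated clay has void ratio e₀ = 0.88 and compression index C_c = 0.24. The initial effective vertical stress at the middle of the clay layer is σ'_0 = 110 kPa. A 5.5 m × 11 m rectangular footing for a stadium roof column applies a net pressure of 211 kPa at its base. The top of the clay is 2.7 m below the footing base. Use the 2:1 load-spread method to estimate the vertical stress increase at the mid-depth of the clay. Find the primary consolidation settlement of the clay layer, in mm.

S_c ≈ 191 mm

Mid-depth of clay below the footing base: z = 2.7 + 8/2 = 6.7 m.
Stress increase at mid-clay by the 2:1 spreading method:
Δσ = qBL/((B+z)(L+z)) = 211×5.5×11/((5.5+6.7)(11+6.7)) = 59.116 kPa
Final effective stress: σ'_f = σ'_0 + Δσ = 110 + 59.116 = 169.12 kPa.
Normally consolidated clay, so the full stress increment lies on the virgin compression line:
S_c = C_c·H/(1+e₀)·log₁₀(σ'_f/σ'_0) = 0.24×8/(1+0.88)×log₁₀(169.12/110)
    = 1.0213 × 0.1868 = 0.1908 m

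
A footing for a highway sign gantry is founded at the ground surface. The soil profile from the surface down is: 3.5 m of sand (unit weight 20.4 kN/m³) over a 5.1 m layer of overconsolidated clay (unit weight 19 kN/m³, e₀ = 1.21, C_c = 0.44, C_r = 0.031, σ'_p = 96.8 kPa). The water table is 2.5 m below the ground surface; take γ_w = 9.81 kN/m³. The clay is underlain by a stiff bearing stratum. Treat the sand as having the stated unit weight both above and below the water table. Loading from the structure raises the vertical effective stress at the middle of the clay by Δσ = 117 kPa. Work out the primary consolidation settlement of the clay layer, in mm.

S_c ≈ 328 mm

Mid-depth of clay below the ground surface: z = 3.5 + 5.1/2 = 6.05 m.
Total vertical stress at mid-clay: σ_v = 20.4×3.5 + 19×2.55 = 119.85 kPa.
Pore pressure: u = 9.81×(6.05 − 2.5) = 34.825 kPa.
Initial effective stress: σ'_0 = σ_v − u = 119.85 − 34.825 = 85.025 kPa.
Final effective stress: σ'_f = 85.025 + 117 = 202.03 kPa.
σ'_f = 202.03 > σ'_p = 96.8 kPa, so the stress path crosses the preconsolidation pressure — recompression up to σ'_p, then virgin compression beyond:
S_c = H/(1+e₀)·[C_r·log₁₀(σ'_p/σ'_0) + C_c·log₁₀(σ'_f/σ'_p)]
    = 5.1/2.21 × [0.031×log₁₀(96.8/85.025) + 0.44×log₁₀(202.03/96.8)]
    = 2.3077 × [0.0017462 + 0.1406] = 0.3285 m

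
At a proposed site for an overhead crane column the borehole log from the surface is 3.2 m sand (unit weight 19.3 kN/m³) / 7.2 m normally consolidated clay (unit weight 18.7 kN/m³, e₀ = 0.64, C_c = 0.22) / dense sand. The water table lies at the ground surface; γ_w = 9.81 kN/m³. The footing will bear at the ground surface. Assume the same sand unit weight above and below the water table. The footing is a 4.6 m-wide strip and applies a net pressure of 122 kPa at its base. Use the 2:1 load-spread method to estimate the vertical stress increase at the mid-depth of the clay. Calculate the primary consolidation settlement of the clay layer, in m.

Mid-depth of clay below the ground surface: z = 3.2 + 7.2/2 = 6.8 m.
Total vertical stress at mid-clay: σ_v = 19.3×3.2 + 18.7×3.6 = 129.08 kPa.
Pore pressure: u = 9.81×(6.8 − 0) = 66.708 kPa.
Initial effective stress: σ'_0 = σ_v − u = 129.08 − 66.708 = 62.372 kPa.
Stress increase at mid-clay by the 2:1 spreading method:
Δσ = qB/(B+z) = 122×4.6/(4.6+6.8) = 49.228 kPa
Final effective stress: σ'_f = σ'_0 + Δσ = 62.372 + 49.228 = 111.6 kPa.
Normally consolidated clay, so the full stress increment lies on the virgin compression line:
S_c = C_c·H/(1+e₀)·log₁₀(σ'_f/σ'_0) = 0.22×7.2/(1+0.64)×log₁₀(111.6/62.372)
    = 0.96585 × 0.25267 = 0.244 m

S_c ≈ 0.244 m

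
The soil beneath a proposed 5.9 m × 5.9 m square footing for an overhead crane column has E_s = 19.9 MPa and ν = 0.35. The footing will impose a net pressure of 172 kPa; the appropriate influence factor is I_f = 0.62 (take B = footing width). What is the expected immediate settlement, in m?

Immediate (elastic) settlement: S_e = q·B·(1−ν²)/E_s · I_f.
E_s = 19.9 MPa = 19900 kPa.
S_e = 172 × 5.9 × (1 − 0.35²) / 19900 × 0.62
    = 172 × 5.9 × 0.8775 / 19900 × 0.62
    = 0.02774 m

S_e ≈ 0.0277 m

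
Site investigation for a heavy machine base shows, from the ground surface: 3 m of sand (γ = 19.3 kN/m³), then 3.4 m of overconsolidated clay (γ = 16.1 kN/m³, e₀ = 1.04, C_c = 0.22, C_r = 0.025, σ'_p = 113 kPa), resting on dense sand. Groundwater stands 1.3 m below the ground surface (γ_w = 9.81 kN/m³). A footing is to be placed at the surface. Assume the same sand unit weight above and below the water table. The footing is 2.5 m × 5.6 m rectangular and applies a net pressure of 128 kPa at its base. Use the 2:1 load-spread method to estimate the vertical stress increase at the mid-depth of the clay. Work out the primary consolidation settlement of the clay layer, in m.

Mid-depth of clay below the ground surface: z = 3 + 3.4/2 = 4.7 m.
Total vertical stress at mid-clay: σ_v = 19.3×3 + 16.1×1.7 = 85.27 kPa.
Pore pressure: u = 9.81×(4.7 − 1.3) = 33.354 kPa.
Initial effective stress: σ'_0 = σ_v − u = 85.27 − 33.354 = 51.916 kPa.
Stress increase at mid-clay by the 2:1 spreading method:
Δσ = qBL/((B+z)(L+z)) = 128×2.5×5.6/((2.5+4.7)(5.6+4.7)) = 24.164 kPa
Final effective stress: σ'_f = 51.916 + 24.164 = 76.08 kPa.
σ'_f = 76.08 ≤ σ'_p = 113 kPa, so the clay remains overconsolidated and only the recompression index applies:
S_c = C_r·H/(1+e₀)·log₁₀(σ'_f/σ'_0) = 0.025×3.4/2.04×log₁₀(76.08/51.916)
    = 0.041668 × 0.16597 = 0.006916 m

S_c ≈ 0.00692 m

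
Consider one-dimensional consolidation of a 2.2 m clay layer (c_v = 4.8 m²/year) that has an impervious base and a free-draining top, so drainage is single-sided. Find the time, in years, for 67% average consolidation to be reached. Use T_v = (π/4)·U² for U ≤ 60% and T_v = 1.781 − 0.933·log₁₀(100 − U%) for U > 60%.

t ≈ 0.367 years

Drainage path length: H_d = H = 2.2 m (single drainage).
U > 60%: T_v = 1.781 − 0.933·log₁₀(100 − 67) = 0.36423.
t = T_v·H_d²/c_v = 0.36423×2.2²/4.8 = 0.3673 years.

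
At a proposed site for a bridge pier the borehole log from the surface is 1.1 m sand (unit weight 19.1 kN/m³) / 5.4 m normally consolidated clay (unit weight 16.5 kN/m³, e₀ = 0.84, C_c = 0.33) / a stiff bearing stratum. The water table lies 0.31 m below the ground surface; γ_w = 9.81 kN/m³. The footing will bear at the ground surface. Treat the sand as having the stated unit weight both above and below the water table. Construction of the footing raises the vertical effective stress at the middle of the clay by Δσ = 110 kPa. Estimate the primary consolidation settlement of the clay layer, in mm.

Mid-depth of clay below the ground surface: z = 1.1 + 5.4/2 = 3.8 m.
Total vertical stress at mid-clay: σ_v = 19.1×1.1 + 16.5×2.7 = 65.56 kPa.
Pore pressure: u = 9.81×(3.8 − 0.31) = 34.237 kPa.
Initial effective stress: σ'_0 = σ_v − u = 65.56 − 34.237 = 31.323 kPa.
Final effective stress: σ'_f = σ'_0 + Δσ = 31.323 + 110 = 141.32 kPa.
Normally consolidated clay, so the full stress increment lies on the virgin compression line:
S_c = C_c·H/(1+e₀)·log₁₀(σ'_f/σ'_0) = 0.33×5.4/(1+0.84)×log₁₀(141.32/31.323)
    = 0.96848 × 0.65434 = 0.6337 m

S_c ≈ 634 mm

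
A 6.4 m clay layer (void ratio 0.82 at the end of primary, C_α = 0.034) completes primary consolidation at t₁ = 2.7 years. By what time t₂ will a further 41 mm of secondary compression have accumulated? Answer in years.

t₂ ≈ 5.95 years

S_s = C_α·H/(1+e_p)·log₁₀(t₂/t₁) ⇒ log₁₀(t₂/t₁) = S_s·(1+e_p)/(C_α·H).
log₁₀(t₂/t₁) = 0.041 × (1+0.82) / (0.034×6.4) = 0.3429
t₂ = t₁ × 10^0.3429 = 2.7 × 2.203 = 5.947 years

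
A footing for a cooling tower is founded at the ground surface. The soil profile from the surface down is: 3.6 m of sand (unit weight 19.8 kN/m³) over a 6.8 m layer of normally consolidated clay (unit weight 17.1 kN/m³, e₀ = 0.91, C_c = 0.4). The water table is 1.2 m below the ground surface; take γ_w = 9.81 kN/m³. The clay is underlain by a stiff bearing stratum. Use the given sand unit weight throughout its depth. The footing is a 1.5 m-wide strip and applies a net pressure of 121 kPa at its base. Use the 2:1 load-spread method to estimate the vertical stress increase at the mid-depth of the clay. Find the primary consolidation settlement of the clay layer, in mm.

S_c ≈ 160 mm

Mid-depth of clay below the ground surface: z = 3.6 + 6.8/2 = 7 m.
Total vertical stress at mid-clay: σ_v = 19.8×3.6 + 17.1×3.4 = 129.42 kPa.
Pore pressure: u = 9.81×(7 − 1.2) = 56.898 kPa.
Initial effective stress: σ'_0 = σ_v − u = 129.42 − 56.898 = 72.522 kPa.
Stress increase at mid-clay by the 2:1 spreading method:
Δσ = qB/(B+z) = 121×1.5/(1.5+7) = 21.353 kPa
Final effective stress: σ'_f = σ'_0 + Δσ = 72.522 + 21.353 = 93.875 kPa.
Normally consolidated clay, so the full stress increment lies on the virgin compression line:
S_c = C_c·H/(1+e₀)·log₁₀(σ'_f/σ'_0) = 0.4×6.8/(1+0.91)×log₁₀(93.875/72.522)
    = 1.4241 × 0.11208 = 0.1596 m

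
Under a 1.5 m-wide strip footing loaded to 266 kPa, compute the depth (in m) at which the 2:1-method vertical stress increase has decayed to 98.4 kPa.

z ≈ 2.55 m

2:1 spreading — at depth z the loaded area has grown by z in each plan dimension:
qB/(B+z) = Δσ_z ⇒ z = qB/Δσ_z − B = 266×1.5/98.4 − 1.5 = 2.555 m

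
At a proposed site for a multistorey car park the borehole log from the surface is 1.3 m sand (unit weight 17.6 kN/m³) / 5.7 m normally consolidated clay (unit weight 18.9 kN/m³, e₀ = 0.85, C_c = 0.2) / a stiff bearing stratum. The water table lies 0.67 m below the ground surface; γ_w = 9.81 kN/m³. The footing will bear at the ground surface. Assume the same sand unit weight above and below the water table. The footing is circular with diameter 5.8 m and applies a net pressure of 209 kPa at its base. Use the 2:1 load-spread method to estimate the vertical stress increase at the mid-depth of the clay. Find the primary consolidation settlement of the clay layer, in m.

S_c ≈ 0.262 m

Mid-depth of clay below the ground surface: z = 1.3 + 5.7/2 = 4.15 m.
Total vertical stress at mid-clay: σ_v = 17.6×1.3 + 18.9×2.85 = 76.745 kPa.
Pore pressure: u = 9.81×(4.15 − 0.67) = 34.139 kPa.
Initial effective stress: σ'_0 = σ_v − u = 76.745 − 34.139 = 42.606 kPa.
Stress increase at mid-clay by the 2:1 spreading method:
Δσ ≈ qD²/(D+z)² = 209×5.8²/(5.8+4.15)² = 71.016 kPa
Final effective stress: σ'_f = σ'_0 + Δσ = 42.606 + 71.016 = 113.62 kPa.
Normally consolidated clay, so the full stress increment lies on the virgin compression line:
S_c = C_c·H/(1+e₀)·log₁₀(σ'_f/σ'_0) = 0.2×5.7/(1+0.85)×log₁₀(113.62/42.606)
    = 0.61622 × 0.42598 = 0.2625 m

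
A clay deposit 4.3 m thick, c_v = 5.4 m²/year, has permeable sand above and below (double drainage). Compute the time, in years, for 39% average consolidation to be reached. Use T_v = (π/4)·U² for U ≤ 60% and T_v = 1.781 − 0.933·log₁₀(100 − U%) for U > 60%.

Drainage path length: H_d = H/2 = 2.15 m (double drainage).
U ≤ 60%: T_v = (π/4)·U² = (π/4)×0.39² = 0.11946.
t = T_v·H_d²/c_v = 0.11946×2.15²/5.4 = 0.1023 years.

t ≈ 0.102 years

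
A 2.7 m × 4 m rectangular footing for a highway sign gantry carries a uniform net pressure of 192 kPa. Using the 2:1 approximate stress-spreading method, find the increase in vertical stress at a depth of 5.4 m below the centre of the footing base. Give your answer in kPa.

Δσ_z ≈ 27.2 kPa

By the 2:1 method the load spreads at 1 horizontal : 2 vertical, so at depth z the loaded area has grown by z in each plan dimension:
Δσ = qBL/((B+z)(L+z)) = 192×2.7×4/((2.7+5.4)(4+5.4)) = 27.234 kPa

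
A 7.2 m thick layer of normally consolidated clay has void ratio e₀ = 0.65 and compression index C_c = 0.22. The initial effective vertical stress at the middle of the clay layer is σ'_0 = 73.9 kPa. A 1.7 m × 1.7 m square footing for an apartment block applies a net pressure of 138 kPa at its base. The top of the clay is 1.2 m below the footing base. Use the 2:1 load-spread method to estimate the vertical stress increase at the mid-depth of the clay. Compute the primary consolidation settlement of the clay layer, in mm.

Mid-depth of clay below the footing base: z = 1.2 + 7.2/2 = 4.8 m.
Stress increase at mid-clay by the 2:1 spreading method:
Δσ = qBL/((B+z)(L+z)) = 138×1.7×1.7/((1.7+4.8)(1.7+4.8)) = 9.4395 kPa
Final effective stress: σ'_f = σ'_0 + Δσ = 73.9 + 9.4395 = 83.34 kPa.
Normally consolidated clay, so the full stress increment lies on the virgin compression line:
S_c = C_c·H/(1+e₀)·log₁₀(σ'_f/σ'_0) = 0.22×7.2/(1+0.65)×log₁₀(83.34/73.9)
    = 0.96 × 0.052209 = 0.05012 m

S_c ≈ 50.1 mm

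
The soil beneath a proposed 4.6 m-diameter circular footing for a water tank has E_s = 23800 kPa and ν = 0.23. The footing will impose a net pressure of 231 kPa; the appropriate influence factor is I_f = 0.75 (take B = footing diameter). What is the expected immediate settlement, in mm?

Immediate (elastic) settlement: S_e = q·B·(1−ν²)/E_s · I_f.
S_e = 231 × 4.6 × (1 − 0.23²) / 23800 × 0.75
    = 231 × 4.6 × 0.9471 / 23800 × 0.75
    = 0.03171 m = 31.71 mm

S_e ≈ 31.7 mm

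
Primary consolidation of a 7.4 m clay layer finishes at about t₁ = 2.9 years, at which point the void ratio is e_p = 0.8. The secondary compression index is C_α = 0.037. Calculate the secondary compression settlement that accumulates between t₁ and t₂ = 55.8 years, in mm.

Secondary compression: S_s = C_α·H/(1+e_p)·log₁₀(t₂/t₁)
S_s = 0.037×7.4/(1+0.8)×log₁₀(55.8/2.9)
    = 0.1521 × 1.284 = 0.1953 m

S_s ≈ 195 mm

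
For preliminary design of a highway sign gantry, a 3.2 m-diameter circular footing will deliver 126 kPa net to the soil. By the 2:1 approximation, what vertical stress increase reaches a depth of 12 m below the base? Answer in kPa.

By the 2:1 method the load spreads at 1 horizontal : 2 vertical, so at depth z the loaded area has grown by z in each plan dimension:
Δσ ≈ qD²/(D+z)² = 126×3.2²/(3.2+12)² = 5.5845 kPa

Δσ_z ≈ 5.58 kPa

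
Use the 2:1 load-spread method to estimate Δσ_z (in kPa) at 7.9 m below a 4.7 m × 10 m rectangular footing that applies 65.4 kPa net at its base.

Δσ_z ≈ 13.6 kPa

By the 2:1 method the load spreads at 1 horizontal : 2 vertical, so at depth z the loaded area has grown by z in each plan dimension:
Δσ = qBL/((B+z)(L+z)) = 65.4×4.7×10/((4.7+7.9)(10+7.9)) = 13.629 kPa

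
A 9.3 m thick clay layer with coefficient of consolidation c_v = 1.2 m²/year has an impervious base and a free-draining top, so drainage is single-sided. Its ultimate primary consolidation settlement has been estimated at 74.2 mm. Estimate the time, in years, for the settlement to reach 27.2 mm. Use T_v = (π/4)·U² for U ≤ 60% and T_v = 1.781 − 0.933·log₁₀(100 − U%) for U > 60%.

t ≈ 7.61 years

Drainage path length: H_d = H = 9.3 m (single drainage).
U = S(t)/S_ult = 27.2/74.2 = 0.3666.
U ≤ 60%: T_v = (π/4)·U² = (π/4)×0.36658² = 0.10554.
t = T_v·H_d²/c_v = 0.10554×9.3²/1.2 = 7.607 years.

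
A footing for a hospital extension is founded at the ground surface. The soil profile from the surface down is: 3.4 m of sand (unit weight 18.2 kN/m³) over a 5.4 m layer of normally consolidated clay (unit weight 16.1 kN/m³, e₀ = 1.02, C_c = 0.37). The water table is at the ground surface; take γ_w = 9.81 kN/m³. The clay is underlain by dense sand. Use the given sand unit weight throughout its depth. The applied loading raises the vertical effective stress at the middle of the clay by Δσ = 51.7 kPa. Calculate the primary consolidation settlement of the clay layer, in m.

S_c ≈ 0.326 m

Mid-depth of clay below the ground surface: z = 3.4 + 5.4/2 = 6.1 m.
Total vertical stress at mid-clay: σ_v = 18.2×3.4 + 16.1×2.7 = 105.35 kPa.
Pore pressure: u = 9.81×(6.1 − 0) = 59.841 kPa.
Initial effective stress: σ'_0 = σ_v − u = 105.35 − 59.841 = 45.509 kPa.
Final effective stress: σ'_f = σ'_0 + Δσ = 45.509 + 51.7 = 97.209 kPa.
Normally consolidated clay, so the full stress increment lies on the virgin compression line:
S_c = C_c·H/(1+e₀)·log₁₀(σ'_f/σ'_0) = 0.37×5.4/(1+1.02)×log₁₀(97.209/45.509)
    = 0.98911 × 0.32961 = 0.326 m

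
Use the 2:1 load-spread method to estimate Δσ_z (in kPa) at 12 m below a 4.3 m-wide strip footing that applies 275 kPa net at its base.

Δσ_z ≈ 72.5 kPa

By the 2:1 method the load spreads at 1 horizontal : 2 vertical, so at depth z the loaded area has grown by z in each plan dimension:
Δσ = qB/(B+z) = 275×4.3/(4.3+12) = 72.546 kPa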